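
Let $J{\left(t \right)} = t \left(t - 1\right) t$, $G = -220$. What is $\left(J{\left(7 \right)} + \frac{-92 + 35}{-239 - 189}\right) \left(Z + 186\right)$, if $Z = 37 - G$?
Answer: $\frac{55768827}{428} \approx 1.303 \cdot 10^{5}$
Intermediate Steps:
$J{\left(t \right)} = t^{2} \left(-1 + t\right)$ ($J{\left(t \right)} = t \left(-1 + t\right) t = t^{2} \left(-1 + t\right)$)
$Z = 257$ ($Z = 37 - -220 = 37 + 220 = 257$)
$\left(J{\left(7 \right)} + \frac{-92 + 35}{-239 - 189}\right) \left(Z + 186\right) = \left(7^{2} \left(-1 + 7\right) + \frac{-92 + 35}{-239 - 189}\right) \left(257 + 186\right) = \left(49 \cdot 6 - \frac{57}{-428}\right) 443 = \left(294 - - \frac{57}{428}\right) 443 = \left(294 + \frac{57}{428}\right) 443 = \frac{125889}{428} \cdot 443 = \frac{55768827}{428}$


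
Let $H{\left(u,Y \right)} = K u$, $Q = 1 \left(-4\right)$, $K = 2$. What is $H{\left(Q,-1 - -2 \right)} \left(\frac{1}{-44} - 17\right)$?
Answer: $\frac{1498}{11} \approx 136.18$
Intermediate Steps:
$Q = -4$
$H{\left(u,Y \right)} = 2 u$
$H{\left(Q,-1 - -2 \right)} \left(\frac{1}{-44} - 17\right) = 2 \left(-4\right) \left(\frac{1}{-44} - 17\right) = - 8 \left(- \frac{1}{44} - 17\right) = \left(-8\right) \left(- \frac{749}{44}\right) = \frac{1498}{11}$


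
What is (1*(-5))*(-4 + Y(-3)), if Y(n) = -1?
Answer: 25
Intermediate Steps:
(1*(-5))*(-4 + Y(-3)) = (1*(-5))*(-4 - 1) = -5*(-5) = 25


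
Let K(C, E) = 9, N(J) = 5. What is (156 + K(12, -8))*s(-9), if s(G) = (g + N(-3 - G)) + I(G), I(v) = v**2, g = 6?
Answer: 15180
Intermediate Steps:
s(G) = 11 + G**2 (s(G) = (6 + 5) + G**2 = 11 + G**2)
(156 + K(12, -8))*s(-9) = (156 + 9)*(11 + (-9)**2) = 165*(11 + 81) = 165*92 = 15180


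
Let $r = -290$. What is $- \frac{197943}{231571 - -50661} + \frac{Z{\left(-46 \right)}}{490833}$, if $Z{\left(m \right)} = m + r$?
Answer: $- \frac{4631037451}{6596608536} \approx -0.70203$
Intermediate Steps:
$Z{\left(m \right)} = -290 + m$ ($Z{\left(m \right)} = m - 290 = -290 + m$)
$- \frac{197943}{231571 - -50661} + \frac{Z{\left(-46 \right)}}{490833} = - \frac{197943}{231571 - -50661} + \frac{-290 - 46}{490833} = - \frac{197943}{231571 + 50661} - \frac{16}{23373} = - \frac{197943}{282232} - \frac{16}{23373} = - \frac{4631037451}{6596608536}$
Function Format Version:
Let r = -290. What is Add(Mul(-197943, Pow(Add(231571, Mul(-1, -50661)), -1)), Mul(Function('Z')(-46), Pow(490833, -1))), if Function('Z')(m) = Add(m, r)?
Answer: Rational(-4631037451, 6596608536) ≈ -0.70203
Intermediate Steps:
Function('Z')(m) = Add(-290, m) (Function('Z')(m) = Add(m, -290) = Add(-290, m))
Add(Mul(-197943, Pow(Add(231571, Mul(-1, -50661)), -1)), Mul(Function('Z')(-46), Pow(490833, -1))) = Add(Mul(-197943, Pow(Add(231571, Mul(-1, -50661)), -1)), Mul(Add(-290, -46), Pow(490833, -1))) = Add(Mul(-197943, Pow(Add(231571, 50661), -1)), Mul(-336, Rational(1, 490833))) = Add(Mul(-197943, Pow(282232, -1)), Rational(-16, 23373)) = Add(Mul(-197943, Rational(1, 282232)), Rational(-16, 23373)) = Add(Rational(-197943, 282232), Rational(-16, 23373)) = Rational(-4631037451, 6596608536)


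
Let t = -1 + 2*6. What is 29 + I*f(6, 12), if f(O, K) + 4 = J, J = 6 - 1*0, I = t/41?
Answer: 1211/41 ≈ 29.537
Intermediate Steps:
t = 11 (t = -1 + 12 = 11)
I = 11/41 ≈ 0.26829
J = 6 (J = 6 + 0 = 6)
f(O, K) = 2 (f(O, K) = -4 + 6 = 2)
29 + I*f(6, 12) = 29 + (11/41)*2 = 29 + 22/41 = 1211/41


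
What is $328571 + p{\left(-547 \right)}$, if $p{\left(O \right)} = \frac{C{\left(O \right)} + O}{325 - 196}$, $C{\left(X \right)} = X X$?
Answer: $\frac{14228107}{43} \approx 3.3089 \cdot 10^{5}$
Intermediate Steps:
$C{\left(X \right)} = X^{2}$
$p{\left(O \right)} = \frac{O}{129} + \frac{O^{2}}{129}$ ($p{\left(O \right)} = \frac{O^{2} + O}{325 - 196} = \frac{O + O^{2}}{129} = \left(O + O^{2}\right) \frac{1}{129} = \frac{O}{129} + \frac{O^{2}}{129}$)
$328571 + p{\left(-547 \right)} = 328571 + \frac{1}{129} \left(-547\right) \left(1 - 547\right) = 328571 + \frac{1}{129} \left(-547\right) \left(-546\right) = 328571 + \frac{99554}{43} = \frac{14228107}{43}$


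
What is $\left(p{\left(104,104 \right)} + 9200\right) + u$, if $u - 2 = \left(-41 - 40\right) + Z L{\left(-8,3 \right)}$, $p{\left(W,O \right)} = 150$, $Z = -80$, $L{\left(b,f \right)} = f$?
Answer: $9031$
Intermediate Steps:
$u = -319$ ($u = 2 - 321 = -319$)
$\left(p{\left(104,104 \right)} + 9200\right) + u = \left(150 + 9200\right) - 319 = 9350 - 319 = 9031$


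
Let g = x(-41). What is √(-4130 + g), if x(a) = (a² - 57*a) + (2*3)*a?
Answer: I*√358 ≈ 18.921*I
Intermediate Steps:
x(a) = a² - 51*a (x(a) = (a² - 57*a) + 6*a = a² - 51*a)
g = 3772 (g = -41*(-51 - 41) = -41*(-92) = 3772)
√(-4130 + g) = √(-4130 + 3772) = √(-358) = I*√358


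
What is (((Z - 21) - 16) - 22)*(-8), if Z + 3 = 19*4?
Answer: -112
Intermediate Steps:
Z = 73 (Z = -3 + 19*4 = -3 + 76 = 73)
(((Z - 21) - 16) - 22)*(-8) = (((73 - 21) - 16) - 22)*(-8) = ((52 - 16) - 22)*(-8) = (36 - 22)*(-8) = 14*(-8) = -112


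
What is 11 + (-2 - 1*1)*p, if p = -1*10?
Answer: 41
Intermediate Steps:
p = -10
11 + (-2 - 1*1)*p = 11 + (-2 - 1*1)*(-10) = 11 + (-2 - 1)*(-10) = 11 - 3*(-10) = 11 + 30 = 41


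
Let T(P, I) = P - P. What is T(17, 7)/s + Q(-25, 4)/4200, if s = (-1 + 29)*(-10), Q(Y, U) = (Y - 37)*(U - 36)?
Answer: 248/525 ≈ 0.47238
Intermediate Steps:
Q(Y, U) = (-37 + Y)*(-36 + U)
s = -280 (s = 28*(-10) = -280)
T(P, I) = 0
T(17, 7)/s + Q(-25, 4)/4200 = 0/(-280) + (1332 - 37*4 - 36*(-25) + 4*(-25))/4200 = 0*(-1/280) + (1332 - 148 + 900 - 100)*(1/4200) = 0 + 1984*(1/4200) = 0 + 248/525 = 248/525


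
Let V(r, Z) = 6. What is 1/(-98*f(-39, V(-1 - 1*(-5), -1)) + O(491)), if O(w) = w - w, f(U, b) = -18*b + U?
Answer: 1/14406 ≈ 6.9416e-5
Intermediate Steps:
f(U, b) = U - 18*b
O(w) = 0
1/(-98*f(-39, V(-1 - 1*(-5), -1)) + O(491)) = 1/(-98*(-39 - 18*6) + 0) = 1/(-98*(-39 - 108) + 0) = 1/(-98*(-147) + 0) = 1/(14406 + 0) = 1/14406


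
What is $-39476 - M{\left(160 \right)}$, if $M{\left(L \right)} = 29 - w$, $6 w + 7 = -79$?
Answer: $- \frac{118558}{3} \approx -39519.0$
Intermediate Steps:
$w = - \frac{43}{3}$ ($w = - \frac{7}{6} + \frac{1}{6} \left(-79\right) = - \frac{7}{6} - \frac{79}{6} = - \frac{43}{3} \approx -14.333$)
$M{\left(L \right)} = \frac{130}{3}$ ($M{\left(L \right)} = 29 - - \frac{43}{3} = 29 + \frac{43}{3} = \frac{130}{3}$)
$-39476 - M{\left(160 \right)} = -39476 - \frac{130}{3} = - \frac{118558}{3}$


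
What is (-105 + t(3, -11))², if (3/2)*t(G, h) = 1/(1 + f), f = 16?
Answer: 28654609/2601 ≈ 11017.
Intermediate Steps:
t(G, h) = 2/51 (t(G, h) = 2/(3*(1 + 16)) = (⅔)/17 = (⅔)*(1/17) = 2/51)
(-105 + t(3, -11))² = (-105 + 2/51)² = (-5353/51)² = 28654609/2601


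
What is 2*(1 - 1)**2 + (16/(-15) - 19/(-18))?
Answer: -1/90 ≈ -0.011111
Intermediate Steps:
2*(1 - 1)**2 + (16/(-15) - 19/(-18)) = 2*0**2 + (16*(-1/15) - 19*(-1/18)) = 2*0 + (-16/15 + 19/18) = 0 - 1/90 = -1/90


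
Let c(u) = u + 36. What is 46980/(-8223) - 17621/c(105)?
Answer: -50507221/386481 ≈ -130.68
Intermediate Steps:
c(u) = 36 + u
46980/(-8223) - 17621/c(105) = 46980/(-8223) - 17621/(36 + 105) = 46980*(-1/8223) - 17621/141 = -15660/2741 - 17621*1/141 = -15660/2741 - 17621/141 = -50507221/386481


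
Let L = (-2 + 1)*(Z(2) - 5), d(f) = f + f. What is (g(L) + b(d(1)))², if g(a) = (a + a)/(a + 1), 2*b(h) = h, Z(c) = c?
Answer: 25/4 ≈ 6.2500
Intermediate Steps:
d(f) = 2*f
b(h) = h/2
L = 3 (L = (-2 + 1)*(2 - 5) = -1*(-3) = 3)
g(a) = 2*a/(1 + a) (g(a) = (2*a)/(1 + a) = 2*a/(1 + a))
(g(L) + b(d(1)))² = (2*3/(1 + 3) + (2*1)/2)² = (2*3/4 + (½)*2)² = (2*3*(¼) + 1)² = (3/2 + 1)² = (5/2)² = 25/4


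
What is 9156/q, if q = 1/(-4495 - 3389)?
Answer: -72185904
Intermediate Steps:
q = -1/7884 (q = 1/(-7884) = -1/7884 ≈ -0.00012684)
9156/q = 9156/(-1/7884) = 9156*(-7884) = -72185904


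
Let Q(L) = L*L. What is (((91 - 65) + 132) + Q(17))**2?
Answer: 199809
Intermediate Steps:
Q(L) = L**2
(((91 - 65) + 132) + Q(17))**2 = (((91 - 65) + 132) + 17**2)**2 = ((26 + 132) + 289)**2 = (158 + 289)**2 = 447**2 = 199809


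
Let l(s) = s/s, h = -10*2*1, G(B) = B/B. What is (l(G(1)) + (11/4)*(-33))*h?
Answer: 1795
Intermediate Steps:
G(B) = 1
h = -20 (h = -20*1 = -20)
l(s) = 1
(l(G(1)) + (11/4)*(-33))*h = (1 + (11/4)*(-33))*(-20) = (1 - 363/4)*(-20) = -359/4*(-20) = 1795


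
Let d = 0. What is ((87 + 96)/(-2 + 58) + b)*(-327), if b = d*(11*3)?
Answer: -59841/56 ≈ -1068.6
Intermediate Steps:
b = 0 (b = 0*(11*3) = 0*33 = 0)
((87 + 96)/(-2 + 58) + b)*(-327) = ((87 + 96)/(-2 + 58) + 0)*(-327) = (183/56 + 0)*(-327) = (183/56)*(-327) = -59841/56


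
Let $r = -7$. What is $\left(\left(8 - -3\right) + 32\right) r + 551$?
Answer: $250$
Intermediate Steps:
$\left(\left(8 - -3\right) + 32\right) r + 551 = \left(\left(8 - -3\right) + 32\right) \left(-7\right) + 551 = \left(\left(8 + 3\right) + 32\right) \left(-7\right) + 551 = \left(11 + 32\right) \left(-7\right) + 551 = 43 \left(-7\right) + 551 = -301 + 551 = 250$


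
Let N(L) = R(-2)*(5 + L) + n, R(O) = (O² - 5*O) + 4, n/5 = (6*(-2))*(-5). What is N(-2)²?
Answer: 125316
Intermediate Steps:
n = 300 (n = 5*((6*(-2))*(-5)) = 5*(-12*(-5)) = 5*60 = 300)
R(O) = 4 + O² - 5*O
N(L) = 390 + 18*L (N(L) = (4 + (-2)² - 5*(-2))*(5 + L) + 300 = (4 + 4 + 10)*(5 + L) + 300 = 18*(5 + L) + 300 = (90 + 18*L) + 300 = 390 + 18*L)
N(-2)² = (390 + 18*(-2))² = (390 - 36)² = 354² = 125316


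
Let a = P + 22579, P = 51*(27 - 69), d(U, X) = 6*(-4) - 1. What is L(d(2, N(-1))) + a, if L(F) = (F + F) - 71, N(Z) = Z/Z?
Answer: 20316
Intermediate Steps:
N(Z) = 1
d(U, X) = -25 (d(U, X) = -24 - 1 = -25)
P = -2142 (P = 51*(-42) = -2142)
L(F) = -71 + 2*F (L(F) = 2*F - 71 = -71 + 2*F)
a = 20437 (a = -2142 + 22579 = 20437)
L(d(2, N(-1))) + a = (-71 + 2*(-25)) + 20437 = (-71 - 50) + 20437 = -121 + 20437 = 20316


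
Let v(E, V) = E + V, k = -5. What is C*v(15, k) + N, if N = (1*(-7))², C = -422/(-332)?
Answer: 5122/83 ≈ 61.711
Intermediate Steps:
C = 211/166 (C = -422*(-1/332) = 211/166 ≈ 1.2711)
N = 49 (N = (-7)² = 49)
C*v(15, k) + N = 211*(15 - 5)/166 + 49 = (211/166)*10 + 49 = 1055/83 + 49 = 5122/83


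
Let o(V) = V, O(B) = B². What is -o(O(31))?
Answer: -961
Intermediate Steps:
-o(O(31)) = -1*31² = -1*961 = -961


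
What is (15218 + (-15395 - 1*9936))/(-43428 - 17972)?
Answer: 10113/61400 ≈ 0.16471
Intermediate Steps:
(15218 + (-15395 - 1*9936))/(-43428 - 17972) = (15218 + (-15395 - 9936))/(-61400) = (15218 - 25331)*(-1/61400) = -10113*(-1/61400) = 10113/61400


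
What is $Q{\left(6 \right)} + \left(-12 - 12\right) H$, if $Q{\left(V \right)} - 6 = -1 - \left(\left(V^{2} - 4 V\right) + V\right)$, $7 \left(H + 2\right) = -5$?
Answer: $\frac{365}{7} \approx 52.143$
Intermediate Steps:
$H = - \frac{19}{7}$ ($H = -2 + \frac{1}{7} \left(-5\right) = -2 - \frac{5}{7} = - \frac{19}{7} \approx -2.7143$)
$Q{\left(V \right)} = 5 - V^{2} + 3 V$ ($Q{\left(V \right)} = 6 - \left(1 + V^{2} - 3 V\right) = 5 - V^{2} + 3 V$)
$Q{\left(6 \right)} + \left(-12 - 12\right) H = \left(5 - 6^{2} + 3 \cdot 6\right) + \left(-12 - 12\right) \left(- \frac{19}{7}\right) = \left(5 - 36 + 18\right) + \left(-12 - 12\right) \left(- \frac{19}{7}\right) = -13 - - \frac{456}{7} = -13 + \frac{456}{7} = \frac{365}{7}$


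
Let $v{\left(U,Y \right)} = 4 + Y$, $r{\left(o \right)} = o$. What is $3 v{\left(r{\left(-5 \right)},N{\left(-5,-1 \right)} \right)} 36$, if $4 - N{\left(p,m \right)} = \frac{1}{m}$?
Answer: $972$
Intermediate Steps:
$N{\left(p,m \right)} = 4 - \frac{1}{m}$
$3 v{\left(r{\left(-5 \right)},N{\left(-5,-1 \right)} \right)} 36 = 3 \left(4 + \left(4 - \frac{1}{-1}\right)\right) 36 = 3 \left(4 + \left(4 - -1\right)\right) 36 = 3 \left(4 + \left(4 + 1\right)\right) 36 = 3 \left(4 + 5\right) 36 = 3 \cdot 9 \cdot 36 = 27 \cdot 36 = 972$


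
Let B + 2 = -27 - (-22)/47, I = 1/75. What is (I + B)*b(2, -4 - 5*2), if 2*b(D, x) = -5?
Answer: 50264/705 ≈ 71.296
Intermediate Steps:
I = 1/75 ≈ 0.013333
b(D, x) = -5/2 (b(D, x) = (½)*(-5) = -5/2)
B = -1341/47 (B = -2 + (-27 - (-22)/47) = -2 + (-27 - 1*(-22/47)) = -2 + (-27 + 22/47) = -2 - 1247/47 = -1341/47 ≈ -28.532)
(I + B)*b(2, -4 - 5*2) = (1/75 - 1341/47)*(-5/2) = -100528/3525*(-5/2) = 50264/705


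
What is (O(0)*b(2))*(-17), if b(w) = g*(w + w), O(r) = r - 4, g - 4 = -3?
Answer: 272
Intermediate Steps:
g = 1 (g = 4 - 3 = 1)
O(r) = -4 + r
b(w) = 2*w (b(w) = 1*(w + w) = 1*(2*w) = 2*w)
(O(0)*b(2))*(-17) = ((-4 + 0)*(2*2))*(-17) = -4*4*(-17) = -16*(-17) = 272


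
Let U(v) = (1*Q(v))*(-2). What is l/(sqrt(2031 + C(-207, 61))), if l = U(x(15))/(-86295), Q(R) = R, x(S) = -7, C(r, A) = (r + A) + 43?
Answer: -7*sqrt(482)/41594190 ≈ -3.6948e-6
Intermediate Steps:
C(r, A) = 43 + A + r (C(r, A) = (A + r) + 43 = 43 + A + r)
U(v) = -2*v (U(v) = (1*v)*(-2) = v*(-2) = -2*v)
l = -14/86295 (l = -2*(-7)/(-86295) = 14*(-1/86295) = -14/86295 ≈ -0.00016223)
l/(sqrt(2031 + C(-207, 61))) = -14/(86295*sqrt(2031 + (43 + 61 - 207))) = -14/(86295*sqrt(2031 - 103)) = -14*sqrt(482)/964/86295 = -7*sqrt(482)/41594190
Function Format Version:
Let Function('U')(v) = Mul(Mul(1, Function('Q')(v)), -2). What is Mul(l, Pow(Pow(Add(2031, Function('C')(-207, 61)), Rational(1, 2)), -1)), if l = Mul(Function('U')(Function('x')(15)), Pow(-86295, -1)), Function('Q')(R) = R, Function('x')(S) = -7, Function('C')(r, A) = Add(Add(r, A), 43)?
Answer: Mul(Rational(-7, 41594190), Pow(482, Rational(1, 2))) ≈ -3.6948e-6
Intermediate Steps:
Function('C')(r, A) = Add(43, A, r) (Function('C')(r, A) = Add(Add(A, r), 43) = Add(43, A, r))
Function('U')(v) = Mul(-2, v) (Function('U')(v) = Mul(Mul(1, v), -2) = Mul(v, -2) = Mul(-2, v))
l = Rational(-14, 86295) (l = Mul(Mul(-2, -7), Pow(-86295, -1)) = Mul(14, Rational(-1, 86295)) = Rational(-14, 86295) ≈ -0.00016223)
Mul(l, Pow(Pow(Add(2031, Function('C')(-207, 61)), Rational(1, 2)), -1)) = Mul(Rational(-14, 86295), Pow(Pow(Add(2031, Add(43, 61, -207)), Rational(1, 2)), -1)) = Mul(Rational(-14, 86295), Pow(Pow(Add(2031, -103), Rational(1, 2)), -1)) = Mul(Rational(-14, 86295), Pow(Pow(1928, Rational(1, 2)), -1)) = Mul(Rational(-14, 86295), Pow(Mul(2, Pow(482, Rational(1, 2))), -1)) = Mul(Rational(-14, 86295), Mul(Rational(1, 964), Pow(482, Rational(1, 2)))) = Mul(Rational(-7, 41594190), Pow(482, Rational(1, 2)))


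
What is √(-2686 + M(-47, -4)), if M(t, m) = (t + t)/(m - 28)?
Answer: I*√42929/4 ≈ 51.798*I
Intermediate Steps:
M(t, m) = 2*t/(-28 + m) (M(t, m) = (2*t)/(-28 + m) = 2*t/(-28 + m))
√(-2686 + M(-47, -4)) = √(-2686 + 2*(-47)/(-28 - 4)) = √(-2686 + 2*(-47)/(-32)) = √(-2686 + 2*(-47)*(-1/32)) = √(-2686 + 47/16) = √(-42929/16) = I*√42929/4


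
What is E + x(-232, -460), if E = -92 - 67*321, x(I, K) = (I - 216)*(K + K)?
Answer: 390561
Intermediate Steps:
x(I, K) = 2*K*(-216 + I) (x(I, K) = (-216 + I)*(2*K) = 2*K*(-216 + I))
E = -21599 (E = -92 - 21507 = -21599)
E + x(-232, -460) = -21599 + 2*(-460)*(-216 - 232) = -21599 + 2*(-460)*(-448) = -21599 + 412160 = 390561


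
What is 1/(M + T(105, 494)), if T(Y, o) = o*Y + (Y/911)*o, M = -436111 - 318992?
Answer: -911/640593393 ≈ -1.4221e-6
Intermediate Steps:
M = -755103
T(Y, o) = 912*Y*o/911 (T(Y, o) = Y*o + (Y*(1/911))*o = Y*o + (Y/911)*o = Y*o + Y*o/911 = 912*Y*o/911)
1/(M + T(105, 494)) = 1/(-755103 + (912/911)*105*494) = 1/(-755103 + 47305440/911) = 1/(-640593393/911) = -911/640593393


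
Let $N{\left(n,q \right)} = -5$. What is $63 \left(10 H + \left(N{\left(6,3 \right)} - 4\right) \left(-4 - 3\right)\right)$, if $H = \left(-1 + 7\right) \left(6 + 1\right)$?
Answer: $30429$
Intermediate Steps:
$H = 42$ ($H = 6 \cdot 7 = 42$)
$63 \left(10 H + \left(N{\left(6,3 \right)} - 4\right) \left(-4 - 3\right)\right) = 63 \left(10 \cdot 42 + \left(-5 - 4\right) \left(-4 - 3\right)\right) = 63 \left(420 - -63\right) = 63 \left(420 + 63\right) = 63 \cdot 483 = 30429$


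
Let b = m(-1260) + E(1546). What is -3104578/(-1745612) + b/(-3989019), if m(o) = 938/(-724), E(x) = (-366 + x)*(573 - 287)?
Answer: 533728897314299/315088394416917 ≈ 1.6939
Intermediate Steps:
E(x) = -104676 + 286*x (E(x) = (-366 + x)*286 = -104676 + 286*x)
m(o) = -469/362 (m(o) = 938*(-1/724) = -469/362)
b = 122167291/362 (b = -469/362 + (-104676 + 286*1546) = -469/362 + (-104676 + 442156) = -469/362 + 337480 = 122167291/362 ≈ 3.3748e+5)
-3104578/(-1745612) + b/(-3989019) = -3104578/(-1745612) + (122167291/362)/(-3989019) = -3104578*(-1/1745612) + (122167291/362)*(-1/3989019) = 1552289/872806 - 122167291/1444024878 = 533728897314299/315088394416917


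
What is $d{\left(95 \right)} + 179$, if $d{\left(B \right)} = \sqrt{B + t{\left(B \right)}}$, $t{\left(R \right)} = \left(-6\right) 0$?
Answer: $179 + \sqrt{95} \approx 188.75$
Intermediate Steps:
$t{\left(R \right)} = 0$
$d{\left(B \right)} = \sqrt{B}$ ($d{\left(B \right)} = \sqrt{B + 0} = \sqrt{B}$)
$d{\left(95 \right)} + 179 = \sqrt{95} + 179 = 179 + \sqrt{95}$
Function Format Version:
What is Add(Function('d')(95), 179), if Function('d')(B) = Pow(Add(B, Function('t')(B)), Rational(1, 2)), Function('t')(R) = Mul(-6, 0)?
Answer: Add(179, Pow(95, Rational(1, 2))) ≈ 188.75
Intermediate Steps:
Function('t')(R) = 0
Function('d')(B) = Pow(B, Rational(1, 2)) (Function('d')(B) = Pow(Add(B, 0), Rational(1, 2)) = Pow(B, Rational(1, 2)))
Add(Function('d')(95), 179) = Add(Pow(95, Rational(1, 2)), 179) = Add(179, Pow(95, Rational(1, 2)))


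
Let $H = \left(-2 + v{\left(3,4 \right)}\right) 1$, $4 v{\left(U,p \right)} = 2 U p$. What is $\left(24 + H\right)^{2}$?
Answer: $784$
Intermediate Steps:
$v{\left(U,p \right)} = \frac{U p}{2}$ ($v{\left(U,p \right)} = \frac{2 U p}{4} = \frac{U p}{2}$)
$H = 4$ ($H = \left(-2 + \frac{1}{2} \cdot 3 \cdot 4\right) 1 = \left(-2 + 6\right) 1 = 4 \cdot 1 = 4$)
$\left(24 + H\right)^{2} = \left(24 + 4\right)^{2} = 28^{2} = 784$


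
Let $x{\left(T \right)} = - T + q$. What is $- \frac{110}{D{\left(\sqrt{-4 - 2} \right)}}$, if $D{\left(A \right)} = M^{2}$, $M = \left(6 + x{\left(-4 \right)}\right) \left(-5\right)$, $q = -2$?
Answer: $- \frac{11}{160} \approx -0.06875$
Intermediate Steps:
$x{\left(T \right)} = -2 - T$ ($x{\left(T \right)} = - T - 2 = -2 - T$)
$M = -40$ ($M = \left(6 - -2\right) \left(-5\right) = \left(6 + \left(-2 + 4\right)\right) \left(-5\right) = \left(6 + 2\right) \left(-5\right) = 8 \left(-5\right) = -40$)
$D{\left(A \right)} = 1600$ ($D{\left(A \right)} = \left(-40\right)^{2} = 1600$)
$- \frac{110}{D{\left(\sqrt{-4 - 2} \right)}} = - \frac{110}{1600} = \left(-110\right) \frac{1}{1600} = - \frac{11}{160}$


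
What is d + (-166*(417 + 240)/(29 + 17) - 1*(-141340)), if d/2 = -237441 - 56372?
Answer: -10319109/23 ≈ -4.4866e+5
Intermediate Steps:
d = -587626 (d = 2*(-237441 - 56372) = 2*(-293813) = -587626)
d + (-166*(417 + 240)/(29 + 17) - 1*(-141340)) = -587626 + (-166*(417 + 240)/(29 + 17) - 1*(-141340)) = -587626 + (-109062/46 + 141340) = -587626 + (-166*657/46 + 141340) = -587626 + (-54531/23 + 141340) = -587626 + 3196289/23 = -10319109/23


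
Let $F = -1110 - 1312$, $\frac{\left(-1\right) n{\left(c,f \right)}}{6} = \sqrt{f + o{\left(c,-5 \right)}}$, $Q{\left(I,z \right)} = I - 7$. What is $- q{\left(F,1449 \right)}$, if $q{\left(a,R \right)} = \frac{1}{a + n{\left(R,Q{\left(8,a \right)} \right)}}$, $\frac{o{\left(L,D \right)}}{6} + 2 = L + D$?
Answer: $\frac{1211}{2777288} - \frac{3 \sqrt{8653}}{2777288} \approx 0.00033556$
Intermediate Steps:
$Q{\left(I,z \right)} = -7 + I$
$o{\left(L,D \right)} = -12 + 6 D + 6 L$ ($o{\left(L,D \right)} = -12 + 6 \left(L + D\right) = -12 + 6 \left(D + L\right) = -12 + \left(6 D + 6 L\right) = -12 + 6 D + 6 L$)
$n{\left(c,f \right)} = - 6 \sqrt{-42 + f + 6 c}$ ($n{\left(c,f \right)} = - 6 \sqrt{f + \left(-12 + 6 \left(-5\right) + 6 c\right)} = - 6 \sqrt{f - \left(42 - 6 c\right)} = - 6 \sqrt{f + \left(-42 + 6 c\right)} = - 6 \sqrt{-42 + f + 6 c}$)
$F = -2422$
$q{\left(a,R \right)} = \frac{1}{a - 6 \sqrt{-41 + 6 R}}$ ($q{\left(a,R \right)} = \frac{1}{a - 6 \sqrt{-42 + \left(-7 + 8\right) + 6 R}} = \frac{1}{a - 6 \sqrt{-42 + 1 + 6 R}} = \frac{1}{a - 6 \sqrt{-41 + 6 R}}$)
$- q{\left(F,1449 \right)} = - \frac{1}{-2422 - 6 \sqrt{-41 + 6 \cdot 1449}} = - \frac{1}{-2422 - 6 \sqrt{-41 + 8694}} = - \frac{1}{-2422 - 6 \sqrt{8653}}$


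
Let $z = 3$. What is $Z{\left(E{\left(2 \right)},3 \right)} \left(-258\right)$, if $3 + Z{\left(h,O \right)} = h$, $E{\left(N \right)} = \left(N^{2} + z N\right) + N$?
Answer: $-2322$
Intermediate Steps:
$E{\left(N \right)} = N^{2} + 4 N$ ($E{\left(N \right)} = \left(N^{2} + 3 N\right) + N = N^{2} + 4 N$)
$Z{\left(h,O \right)} = -3 + h$
$Z{\left(E{\left(2 \right)},3 \right)} \left(-258\right) = \left(-3 + 2 \left(4 + 2\right)\right) \left(-258\right) = \left(-3 + 2 \cdot 6\right) \left(-258\right) = \left(-3 + 12\right) \left(-258\right) = 9 \left(-258\right) = -2322$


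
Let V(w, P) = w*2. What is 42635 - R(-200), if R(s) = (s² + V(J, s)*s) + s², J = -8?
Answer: -40565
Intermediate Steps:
V(w, P) = 2*w
R(s) = -16*s + 2*s² (R(s) = (s² + (2*(-8))*s) + s² = (s² - 16*s) + s² = -16*s + 2*s²)
42635 - R(-200) = 42635 - 2*(-200)*(-8 - 200) = 42635 - 2*(-200)*(-208) = 42635 - 1*83200 = 42635 - 83200 = -40565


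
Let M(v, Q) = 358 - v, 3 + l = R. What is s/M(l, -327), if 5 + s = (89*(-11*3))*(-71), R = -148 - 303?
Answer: 104261/406 ≈ 256.80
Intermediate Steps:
R = -451
l = -454 (l = -3 - 451 = -454)
s = 208522 (s = -5 + (89*(-11*3))*(-71) = -5 + (89*(-33))*(-71) = -5 - 2937*(-71) = -5 + 208527 = 208522)
s/M(l, -327) = 208522/(358 - 1*(-454)) = 208522/(358 + 454) = 208522/812 = 208522*(1/812) = 104261/406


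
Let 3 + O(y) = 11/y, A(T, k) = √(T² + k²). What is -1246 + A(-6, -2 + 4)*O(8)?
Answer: -1246 - 13*√10/4 ≈ -1256.3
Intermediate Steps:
O(y) = -3 + 11/y
-1246 + A(-6, -2 + 4)*O(8) = -1246 + √((-6)² + (-2 + 4)²)*(-3 + 11/8) = -1246 + √(36 + 2²)*(-3 + 11*(⅛)) = -1246 + √(36 + 4)*(-3 + 11/8) = -1246 + √40*(-13/8) = -1246 + (2*√10)*(-13/8) = -1246 - 13*√10/4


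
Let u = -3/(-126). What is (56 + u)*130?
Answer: 152945/21 ≈ 7283.1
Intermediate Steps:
u = 1/42 (u = -3*(-1/126) = 1/42 ≈ 0.023810)
(56 + u)*130 = (56 + 1/42)*130 = (2353/42)*130 = 152945/21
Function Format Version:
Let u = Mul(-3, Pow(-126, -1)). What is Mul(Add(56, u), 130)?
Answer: Rational(152945, 21) ≈ 7283.1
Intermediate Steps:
u = Rational(1, 42) (u = Mul(-3, Rational(-1, 126)) = Rational(1, 42) ≈ 0.023810)
Mul(Add(56, u), 130) = Mul(Add(56, Rational(1, 42)), 130) = Mul(Rational(2353, 42), 130) = Rational(152945, 21)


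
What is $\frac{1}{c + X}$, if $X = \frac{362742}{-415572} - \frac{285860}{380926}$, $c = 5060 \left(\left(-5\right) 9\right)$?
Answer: $- \frac{13191848306}{3003805273715451} \approx -4.3917 \cdot 10^{-6}$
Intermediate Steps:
$c = -227700$ ($c = 5060 \left(-45\right) = -227700$)
$X = - \frac{21414439251}{13191848306}$ ($X = 362742 \left(- \frac{1}{415572}\right) - \frac{142930}{190463} = - \frac{60457}{69262} - \frac{142930}{190463} = - \frac{21414439251}{13191848306} \approx -1.6233$)
$\frac{1}{c + X} = \frac{1}{-227700 - \frac{21414439251}{13191848306}} = \frac{1}{- \frac{3003805273715451}{13191848306}} = - \frac{13191848306}{3003805273715451}$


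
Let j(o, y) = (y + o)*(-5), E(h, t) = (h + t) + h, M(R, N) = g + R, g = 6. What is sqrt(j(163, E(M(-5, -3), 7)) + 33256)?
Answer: 2*sqrt(8099) ≈ 179.99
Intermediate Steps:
M(R, N) = 6 + R
E(h, t) = t + 2*h
j(o, y) = -5*o - 5*y (j(o, y) = (o + y)*(-5) = -5*o - 5*y)
sqrt(j(163, E(M(-5, -3), 7)) + 33256) = sqrt((-5*163 - 5*(7 + 2*(6 - 5))) + 33256) = sqrt((-815 - 5*(7 + 2*1)) + 33256) = sqrt((-815 - 5*(7 + 2)) + 33256) = sqrt((-815 - 5*9) + 33256) = sqrt((-815 - 45) + 33256) = sqrt(-860 + 33256) = sqrt(32396) = 2*sqrt(8099)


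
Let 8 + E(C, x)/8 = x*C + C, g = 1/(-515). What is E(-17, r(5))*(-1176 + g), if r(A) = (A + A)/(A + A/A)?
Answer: 155044096/309 ≈ 5.0176e+5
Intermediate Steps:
r(A) = 2*A/(1 + A) (r(A) = (2*A)/(A + 1) = (2*A)/(1 + A) = 2*A/(1 + A))
g = -1/515 ≈ -0.0019417
E(C, x) = -64 + 8*C + 8*C*x (E(C, x) = -64 + 8*(x*C + C) = -64 + 8*(C*x + C) = -64 + 8*(C + C*x) = -64 + (8*C + 8*C*x) = -64 + 8*C + 8*C*x)
E(-17, r(5))*(-1176 + g) = (-64 + 8*(-17) + 8*(-17)*(2*5/(1 + 5)))*(-1176 - 1/515) = (-64 - 136 + 8*(-17)*(2*5/6))*(-605641/515) = (-64 - 136 + 8*(-17)*(2*5*(⅙)))*(-605641/515) = (-64 - 136 + 8*(-17)*(5/3))*(-605641/515) = (-64 - 136 - 680/3)*(-605641/515) = -1280/3*(-605641/515) = 155044096/309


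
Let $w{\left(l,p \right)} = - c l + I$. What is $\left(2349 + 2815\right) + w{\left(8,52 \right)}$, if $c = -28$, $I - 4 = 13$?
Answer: $5405$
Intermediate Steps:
$I = 17$ ($I = 4 + 13 = 17$)
$w{\left(l,p \right)} = 17 + 28 l$ ($w{\left(l,p \right)} = \left(-1\right) \left(-28\right) l + 17 = 28 l + 17 = 17 + 28 l$)
$\left(2349 + 2815\right) + w{\left(8,52 \right)} = \left(2349 + 2815\right) + \left(17 + 28 \cdot 8\right) = 5164 + \left(17 + 224\right) = 5164 + 241 = 5405$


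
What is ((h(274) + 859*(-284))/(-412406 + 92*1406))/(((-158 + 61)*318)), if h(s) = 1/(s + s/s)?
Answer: -22362633/800349337700 ≈ -2.7941e-5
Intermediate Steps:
h(s) = 1/(1 + s) (h(s) = 1/(s + 1) = 1/(1 + s))
((h(274) + 859*(-284))/(-412406 + 92*1406))/(((-158 + 61)*318)) = ((1/(1 + 274) + 859*(-284))/(-412406 + 92*1406))/(((-158 + 61)*318)) = ((1/275 - 243956)/(-412406 + 129352))/((-97*318)) = ((1/275 - 243956)/(-283054))/(-30846) = -67087899/275*(-1/283054)*(-1/30846) = (67087899/77839850)*(-1/30846) = -22362633/800349337700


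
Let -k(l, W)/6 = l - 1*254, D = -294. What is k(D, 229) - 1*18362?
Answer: -15074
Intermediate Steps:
k(l, W) = 1524 - 6*l (k(l, W) = -6*(l - 1*254) = -6*(l - 254) = -6*(-254 + l) = 1524 - 6*l)
k(D, 229) - 1*18362 = (1524 - 6*(-294)) - 1*18362 = (1524 + 1764) - 18362 = 3288 - 18362 = -15074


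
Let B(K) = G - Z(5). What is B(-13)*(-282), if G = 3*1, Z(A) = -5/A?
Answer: -1128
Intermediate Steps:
G = 3
B(K) = 4 (B(K) = 3 - (-5)/5 = 3 - 1*(-1) = 3 + 1 = 4)
B(-13)*(-282) = 4*(-282) = -1128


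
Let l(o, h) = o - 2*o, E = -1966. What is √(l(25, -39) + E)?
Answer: I*√1991 ≈ 44.621*I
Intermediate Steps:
l(o, h) = -o
√(l(25, -39) + E) = √(-1*25 - 1966) = √(-25 - 1966) = √(-1991) = I*√1991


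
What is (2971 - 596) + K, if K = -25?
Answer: 2350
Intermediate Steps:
(2971 - 596) + K = (2971 - 596) - 25 = 2375 - 25 = 2350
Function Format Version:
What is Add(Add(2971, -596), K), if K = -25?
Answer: 2350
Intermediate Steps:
Add(Add(2971, -596), K) = Add(Add(2971, -596), -25) = Add(2375, -25) = 2350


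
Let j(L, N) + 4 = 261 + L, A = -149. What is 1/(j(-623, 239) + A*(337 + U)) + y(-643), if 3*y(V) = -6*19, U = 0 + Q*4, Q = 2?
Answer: -1967299/51771 ≈ -38.000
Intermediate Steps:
j(L, N) = 257 + L (j(L, N) = -4 + (261 + L) = 257 + L)
U = 8 (U = 0 + 2*4 = 0 + 8 = 8)
y(V) = -38 (y(V) = (-6*19)/3 = (⅓)*(-114) = -38)
1/(j(-623, 239) + A*(337 + U)) + y(-643) = 1/((257 - 623) - 149*(337 + 8)) - 38 = 1/(-366 - 149*345) - 38 = 1/(-366 - 51405) - 38 = 1/(-51771) - 38 = -1/51771 - 38 = -1967299/51771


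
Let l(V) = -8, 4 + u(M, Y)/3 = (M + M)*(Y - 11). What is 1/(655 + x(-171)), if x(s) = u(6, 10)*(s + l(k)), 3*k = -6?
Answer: 1/9247 ≈ 0.00010814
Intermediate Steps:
u(M, Y) = -12 + 6*M*(-11 + Y) (u(M, Y) = -12 + 3*((M + M)*(Y - 11)) = -12 + 3*((2*M)*(-11 + Y)) = -12 + 3*(2*M*(-11 + Y)) = -12 + 6*M*(-11 + Y))
k = -2 (k = (⅓)*(-6) = -2)
x(s) = 384 - 48*s (x(s) = (-12 - 66*6 + 6*6*10)*(s - 8) = (-12 - 396 + 360)*(-8 + s) = -48*(-8 + s) = 384 - 48*s)
1/(655 + x(-171)) = 1/(655 + (384 - 48*(-171))) = 1/(655 + (384 + 8208)) = 1/(655 + 8592) = 1/9247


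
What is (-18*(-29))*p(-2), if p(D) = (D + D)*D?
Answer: 4176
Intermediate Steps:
p(D) = 2*D² (p(D) = (2*D)*D = 2*D²)
(-18*(-29))*p(-2) = (-18*(-29))*(2*(-2)²) = 522*(2*4) = 522*8 = 4176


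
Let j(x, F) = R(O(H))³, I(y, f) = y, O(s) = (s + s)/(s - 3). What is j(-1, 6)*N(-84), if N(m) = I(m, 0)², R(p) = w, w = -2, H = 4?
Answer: -56448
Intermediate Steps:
O(s) = 2*s/(-3 + s) (O(s) = (2*s)/(-3 + s) = 2*s/(-3 + s))
R(p) = -2
N(m) = m²
j(x, F) = -8 (j(x, F) = (-2)³ = -8)
j(-1, 6)*N(-84) = -8*(-84)² = -8*7056 = -56448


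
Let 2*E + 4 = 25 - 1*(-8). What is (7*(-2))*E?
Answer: -203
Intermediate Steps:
E = 29/2 (E = -2 + (25 - 1*(-8))/2 = -2 + (25 + 8)/2 = -2 + (1/2)*33 = -2 + 33/2 = 29/2 ≈ 14.500)
(7*(-2))*E = (7*(-2))*(29/2) = -14*29/2 = -203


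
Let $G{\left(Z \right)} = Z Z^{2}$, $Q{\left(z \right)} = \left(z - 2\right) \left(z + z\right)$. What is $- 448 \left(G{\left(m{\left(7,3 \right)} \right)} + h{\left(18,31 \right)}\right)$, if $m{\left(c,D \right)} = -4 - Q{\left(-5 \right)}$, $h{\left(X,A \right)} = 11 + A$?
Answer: $181521536$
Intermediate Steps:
$Q{\left(z \right)} = 2 z \left(-2 + z\right)$ ($Q{\left(z \right)} = \left(-2 + z\right) 2 z = 2 z \left(-2 + z\right)$)
$m{\left(c,D \right)} = -74$ ($m{\left(c,D \right)} = -4 - 2 \left(-5\right) \left(-2 - 5\right) = -4 - 2 \left(-5\right) \left(-7\right) = -4 - 70 = -74$)
$G{\left(Z \right)} = Z^{3}$
$- 448 \left(G{\left(m{\left(7,3 \right)} \right)} + h{\left(18,31 \right)}\right) = - 448 \left(\left(-74\right)^{3} + \left(11 + 31\right)\right) = - 448 \left(-405224 + 42\right) = \left(-448\right) \left(-405182\right) = 181521536$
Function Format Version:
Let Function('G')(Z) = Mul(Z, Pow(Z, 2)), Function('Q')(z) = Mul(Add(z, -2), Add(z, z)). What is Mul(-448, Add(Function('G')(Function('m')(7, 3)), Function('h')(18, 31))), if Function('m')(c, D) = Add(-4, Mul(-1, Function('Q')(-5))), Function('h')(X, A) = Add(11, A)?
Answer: 181521536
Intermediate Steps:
Function('Q')(z) = Mul(2, z, Add(-2, z)) (Function('Q')(z) = Mul(Add(-2, z), Mul(2, z)) = Mul(2, z, Add(-2, z)))
Function('m')(c, D) = -74 (Function('m')(c, D) = Add(-4, Mul(-1, Mul(2, -5, Add(-2, -5)))) = Add(-4, Mul(-1, Mul(2, -5, -7))) = Add(-4, Mul(-1, 70)) = Add(-4, -70) = -74)
Function('G')(Z) = Pow(Z, 3)
Mul(-448, Add(Function('G')(Function('m')(7, 3)), Function('h')(18, 31))) = Mul(-448, Add(Pow(-74, 3), Add(11, 31))) = Mul(-448, Add(-405224, 42)) = Mul(-448, -405182) = 181521536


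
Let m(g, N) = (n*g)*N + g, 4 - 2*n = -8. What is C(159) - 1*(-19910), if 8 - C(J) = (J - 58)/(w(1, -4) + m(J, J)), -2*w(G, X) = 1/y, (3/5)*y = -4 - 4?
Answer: 241955948474/12147603 ≈ 19918.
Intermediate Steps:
n = 6 (n = 2 - ½*(-8) = 2 + 4 = 6)
y = -40/3 (y = 5*(-4 - 4)/3 = (5/3)*(-8) = -40/3 ≈ -13.333)
w(G, X) = 3/80 (w(G, X) = -1/(2*(-40/3)) = -½*(-3/40) = 3/80)
m(g, N) = g + 6*N*g (m(g, N) = (6*g)*N + g = 6*N*g + g = g + 6*N*g)
C(J) = 8 - (-58 + J)/(3/80 + J*(1 + 6*J)) (C(J) = 8 - (J - 58)/(3/80 + J*(1 + 6*J)) = 8 - (-58 + J)/(3/80 + J*(1 + 6*J)))
C(159) - 1*(-19910) = 8*(583 + 70*159 + 480*159²)/(3 + 80*159 + 480*159²) - 1*(-19910) = 8*(583 + 11130 + 480*25281)/(3 + 12720 + 480*25281) + 19910 = 8*(583 + 11130 + 12134880)/(3 + 12720 + 12134880) + 19910 = 8*12146593/12147603 + 19910 = 8*(1/12147603)*12146593 + 19910 = 97172744/12147603 + 19910 = 241955948474/12147603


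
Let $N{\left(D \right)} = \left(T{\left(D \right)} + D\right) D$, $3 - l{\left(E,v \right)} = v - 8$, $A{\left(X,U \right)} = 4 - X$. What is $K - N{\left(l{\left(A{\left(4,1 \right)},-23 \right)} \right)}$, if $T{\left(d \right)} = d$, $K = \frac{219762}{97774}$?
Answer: $- \frac{112916863}{48887} \approx -2309.8$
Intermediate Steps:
$K = \frac{109881}{48887}$ ($K = 219762 \cdot \frac{1}{97774} = \frac{109881}{48887} \approx 2.2477$)
$l{\left(E,v \right)} = 11 - v$ ($l{\left(E,v \right)} = 3 - \left(v - 8\right) = 3 - \left(-8 + v\right) = 11 - v$)
$N{\left(D \right)} = 2 D^{2}$ ($N{\left(D \right)} = \left(D + D\right) D = 2 D D = 2 D^{2}$)
$K - N{\left(l{\left(A{\left(4,1 \right)},-23 \right)} \right)} = \frac{109881}{48887} - 2 \left(11 - -23\right)^{2} = \frac{109881}{48887} - 2 \left(11 + 23\right)^{2} = \frac{109881}{48887} - 2 \cdot 34^{2} = \frac{109881}{48887} - 2 \cdot 1156 = \frac{109881}{48887} - 2312 = - \frac{112916863}{48887}$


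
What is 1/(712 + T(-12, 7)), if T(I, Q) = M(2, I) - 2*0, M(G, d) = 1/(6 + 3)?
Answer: 9/6409 ≈ 0.0014043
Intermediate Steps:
M(G, d) = 1/9
T(I, Q) = 1/9 (T(I, Q) = 1/9 - 2*0 = 1/9 + 0 = 1/9)
1/(712 + T(-12, 7)) = 1/(712 + 1/9) = 1/(6409/9) = 9/6409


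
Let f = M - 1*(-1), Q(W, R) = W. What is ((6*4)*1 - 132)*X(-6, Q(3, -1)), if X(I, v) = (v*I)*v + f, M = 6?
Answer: 5076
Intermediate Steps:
f = 7 (f = 6 - 1*(-1) = 6 + 1 = 7)
X(I, v) = 7 + I*v**2 (X(I, v) = (v*I)*v + 7 = (I*v)*v + 7 = I*v**2 + 7 = 7 + I*v**2)
((6*4)*1 - 132)*X(-6, Q(3, -1)) = ((6*4)*1 - 132)*(7 - 6*3**2) = (24*1 - 132)*(7 - 6*9) = (24 - 132)*(7 - 54) = -108*(-47) = 5076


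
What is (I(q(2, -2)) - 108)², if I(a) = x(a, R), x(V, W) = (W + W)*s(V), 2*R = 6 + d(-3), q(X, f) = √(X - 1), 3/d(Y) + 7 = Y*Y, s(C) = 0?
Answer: 11664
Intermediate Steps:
d(Y) = 3/(-7 + Y²) (d(Y) = 3/(-7 + Y*Y) = 3/(-7 + Y²))
q(X, f) = √(-1 + X)
R = 15/4 (R = (6 + 3/(-7 + (-3)²))/2 = (6 + 3/(-7 + 9))/2 = (6 + 3/2)/2 = (½)*(15/2) = 15/4 ≈ 3.7500)
x(V, W) = 0 (x(V, W) = (W + W)*0 = (2*W)*0 = 0)
I(a) = 0
(I(q(2, -2)) - 108)² = (0 - 108)² = (-108)² = 11664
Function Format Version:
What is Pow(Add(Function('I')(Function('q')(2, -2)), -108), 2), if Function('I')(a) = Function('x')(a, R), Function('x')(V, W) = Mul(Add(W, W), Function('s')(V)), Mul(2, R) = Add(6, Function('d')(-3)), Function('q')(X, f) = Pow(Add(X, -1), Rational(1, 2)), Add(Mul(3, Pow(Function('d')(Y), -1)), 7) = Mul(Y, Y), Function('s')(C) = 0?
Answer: 11664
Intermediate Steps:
Function('d')(Y) = Mul(3, Pow(Add(-7, Pow(Y, 2)), -1)) (Function('d')(Y) = Mul(3, Pow(Add(-7, Mul(Y, Y)), -1)) = Mul(3, Pow(Add(-7, Pow(Y, 2)), -1)))
Function('q')(X, f) = Pow(Add(-1, X), Rational(1, 2))
R = Rational(15, 4) (R = Mul(Rational(1, 2), Add(6, Mul(3, Pow(Add(-7, Pow(-3, 2)), -1)))) = Mul(Rational(1, 2), Add(6, Mul(3, Pow(Add(-7, 9), -1)))) = Mul(Rational(1, 2), Add(6, Mul(3, Pow(2, -1)))) = Mul(Rational(1, 2), Add(6, Mul(3, Rational(1, 2)))) = Mul(Rational(1, 2), Add(6, Rational(3, 2))) = Mul(Rational(1, 2), Rational(15, 2)) = Rational(15, 4) ≈ 3.7500)
Function('x')(V, W) = 0 (Function('x')(V, W) = Mul(Add(W, W), 0) = Mul(Mul(2, W), 0) = 0)
Function('I')(a) = 0
Pow(Add(Function('I')(Function('q')(2, -2)), -108), 2) = Pow(Add(0, -108), 2) = Pow(-108, 2) = 11664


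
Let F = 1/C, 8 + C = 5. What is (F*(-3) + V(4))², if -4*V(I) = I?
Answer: 0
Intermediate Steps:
C = -3 (C = -8 + 5 = -3)
F = -⅓ (F = 1/(-3) = -⅓ ≈ -0.33333)
V(I) = -I/4
(F*(-3) + V(4))² = (-⅓*(-3) - ¼*4)² = (1 - 1)² = 0² = 0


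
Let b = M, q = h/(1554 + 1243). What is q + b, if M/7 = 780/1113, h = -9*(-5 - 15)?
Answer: 736760/148241 ≈ 4.9700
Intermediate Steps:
h = 180 (h = -9*(-20) = 180)
q = 180/2797 (q = 180/(1554 + 1243) = 180/2797 ≈ 0.064355)
M = 260/53 (M = 7*(780/1113) = 7*(780*(1/1113)) = 7*(260/371) = 260/53 ≈ 4.9057)
b = 260/53 ≈ 4.9057
q + b = 180/2797 + 260/53 = 736760/148241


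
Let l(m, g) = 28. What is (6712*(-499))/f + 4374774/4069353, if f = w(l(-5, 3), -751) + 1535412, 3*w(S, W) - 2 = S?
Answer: -1152051821006/1041362353661 ≈ -1.1063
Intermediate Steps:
w(S, W) = ⅔ + S/3
f = 1535422 (f = (⅔ + (⅓)*28) + 1535412 = (⅔ + 28/3) + 1535412 = 10 + 1535412 = 1535422)
(6712*(-499))/f + 4374774/4069353 = (6712*(-499))/1535422 + 4374774/4069353 = -3349288*1/1535422 + 4374774*(1/4069353) = -1674644/767711 + 1458258/1356451 = -1152051821006/1041362353661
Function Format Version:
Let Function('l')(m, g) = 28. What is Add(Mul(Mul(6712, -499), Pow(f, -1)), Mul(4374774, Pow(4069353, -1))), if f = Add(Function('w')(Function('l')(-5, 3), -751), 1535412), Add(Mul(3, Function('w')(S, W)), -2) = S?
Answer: Rational(-1152051821006, 1041362353661) ≈ -1.1063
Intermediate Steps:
Function('w')(S, W) = Add(Rational(2, 3), Mul(Rational(1, 3), S))
f = 1535422 (f = Add(Add(Rational(2, 3), Mul(Rational(1, 3), 28)), 1535412) = Add(Add(Rational(2, 3), Rational(28, 3)), 1535412) = Add(10, 1535412) = 1535422)
Add(Mul(Mul(6712, -499), Pow(f, -1)), Mul(4374774, Pow(4069353, -1))) = Add(Mul(Mul(6712, -499), Pow(1535422, -1)), Mul(4374774, Pow(4069353, -1))) = Add(Mul(-3349288, Rational(1, 1535422)), Mul(4374774, Rational(1, 4069353))) = Add(Rational(-1674644, 767711), Rational(1458258, 1356451)) = Rational(-1152051821006, 1041362353661)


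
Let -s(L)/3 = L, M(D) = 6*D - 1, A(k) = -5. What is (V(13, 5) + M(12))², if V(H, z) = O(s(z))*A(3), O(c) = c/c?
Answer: 4356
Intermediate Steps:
M(D) = -1 + 6*D
s(L) = -3*L
O(c) = 1
V(H, z) = -5 (V(H, z) = 1*(-5) = -5)
(V(13, 5) + M(12))² = (-5 + (-1 + 6*12))² = (-5 + (-1 + 72))² = (-5 + 71)² = 66² = 4356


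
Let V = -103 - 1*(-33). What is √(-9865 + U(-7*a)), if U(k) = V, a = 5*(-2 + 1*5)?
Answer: I*√9935 ≈ 99.674*I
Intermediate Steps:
a = 15 (a = 5*(-2 + 5) = 5*3 = 15)
V = -70 (V = -103 + 33 = -70)
U(k) = -70
√(-9865 + U(-7*a)) = √(-9865 - 70) = √(-9935) = I*√9935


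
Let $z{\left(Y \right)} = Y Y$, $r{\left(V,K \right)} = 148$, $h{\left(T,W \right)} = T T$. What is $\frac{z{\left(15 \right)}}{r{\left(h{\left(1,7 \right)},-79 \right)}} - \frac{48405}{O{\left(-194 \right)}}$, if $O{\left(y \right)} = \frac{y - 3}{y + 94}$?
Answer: $- \frac{716349675}{29156} \approx -24570.0$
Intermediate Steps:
$h{\left(T,W \right)} = T^{2}$
$O{\left(y \right)} = \frac{-3 + y}{94 + y}$
$z{\left(Y \right)} = Y^{2}$
$\frac{z{\left(15 \right)}}{r{\left(h{\left(1,7 \right)},-79 \right)}} - \frac{48405}{O{\left(-194 \right)}} = \frac{15^{2}}{148} - \frac{48405}{\frac{1}{94 - 194} \left(-3 - 194\right)} = 225 \cdot \frac{1}{148} - \frac{48405}{\frac{1}{-100} \left(-197\right)} = \frac{225}{148} - \frac{48405}{\left(- \frac{1}{100}\right) \left(-197\right)} = \frac{225}{148} - \frac{48405}{\frac{197}{100}} = \frac{225}{148} - \frac{4840500}{197} = - \frac{716349675}{29156}$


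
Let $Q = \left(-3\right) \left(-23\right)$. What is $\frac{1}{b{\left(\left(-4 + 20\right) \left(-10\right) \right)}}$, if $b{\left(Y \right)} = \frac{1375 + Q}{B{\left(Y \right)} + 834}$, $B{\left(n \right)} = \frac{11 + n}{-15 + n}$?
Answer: $\frac{146099}{252700} \approx 0.57815$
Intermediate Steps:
$B{\left(n \right)} = \frac{11 + n}{-15 + n}$
$Q = 69$
$b{\left(Y \right)} = \frac{1444}{834 + \frac{11 + Y}{-15 + Y}}$ ($b{\left(Y \right)} = \frac{1375 + 69}{\frac{11 + Y}{-15 + Y} + 834} = \frac{1444}{834 + \frac{11 + Y}{-15 + Y}}$)
$\frac{1}{b{\left(\left(-4 + 20\right) \left(-10\right) \right)}} = \frac{1}{1444 \frac{1}{-12499 + 835 \left(-4 + 20\right) \left(-10\right)} \left(-15 + \left(-4 + 20\right) \left(-10\right)\right)} = \frac{1}{1444 \frac{1}{-12499 + 835 \cdot 16 \left(-10\right)} \left(-15 + 16 \left(-10\right)\right)} = \frac{1}{1444 \frac{1}{-12499 + 835 \left(-160\right)} \left(-15 - 160\right)} = \frac{1}{1444 \frac{1}{-12499 - 133600} \left(-175\right)} = \frac{1}{1444 \frac{1}{-146099} \left(-175\right)} = \frac{1}{1444 \left(- \frac{1}{146099}\right) \left(-175\right)} = \frac{1}{\frac{252700}{146099}} = \frac{146099}{252700}$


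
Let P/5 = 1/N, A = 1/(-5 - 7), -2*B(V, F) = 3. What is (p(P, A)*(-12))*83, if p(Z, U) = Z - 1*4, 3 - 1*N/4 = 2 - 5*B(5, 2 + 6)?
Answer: 54282/13 ≈ 4175.5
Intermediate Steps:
B(V, F) = -3/2 (B(V, F) = -½*3 = -3/2)
N = -26 (N = 12 - 4*(2 - 5*(-3/2)) = 12 - 4*(2 + 15/2) = 12 - 4*19/2 = 12 - 38 = -26)
A = -1/12 (A = 1/(-12) = -1/12 ≈ -0.083333)
P = -5/26 (P = 5/(-26) = 5*(-1/26) = -5/26 ≈ -0.19231)
p(Z, U) = -4 + Z (p(Z, U) = Z - 4 = -4 + Z)
(p(P, A)*(-12))*83 = ((-4 - 5/26)*(-12))*83 = -109/26*(-12)*83 = (654/13)*83 = 54282/13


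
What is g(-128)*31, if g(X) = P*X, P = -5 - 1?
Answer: 23808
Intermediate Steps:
P = -6
g(X) = -6*X
g(-128)*31 = -6*(-128)*31 = 768*31 = 23808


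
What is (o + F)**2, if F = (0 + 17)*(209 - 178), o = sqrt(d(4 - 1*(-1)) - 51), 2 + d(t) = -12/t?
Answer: (2635 + I*sqrt(1385))**2/25 ≈ 2.7767e+5 + 7845.0*I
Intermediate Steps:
d(t) = -2 - 12/t
o = I*sqrt(1385)/5 (o = sqrt((-2 - 12/(4 - 1*(-1))) - 51) = sqrt((-2 - 12/(4 + 1)) - 51) = sqrt((-2 - 12/5) - 51) = sqrt(-22/5 - 51) = sqrt(-277/5) = I*sqrt(1385)/5 ≈ 7.4431*I)
F = 527 (F = 17*31 = 527)
(o + F)**2 = (I*sqrt(1385)/5 + 527)**2 = (527 + I*sqrt(1385)/5)**2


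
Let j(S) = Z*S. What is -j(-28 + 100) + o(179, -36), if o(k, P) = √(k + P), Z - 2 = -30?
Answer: 2016 + √143 ≈ 2028.0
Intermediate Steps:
Z = -28 (Z = 2 - 30 = -28)
j(S) = -28*S
o(k, P) = √(P + k)
-j(-28 + 100) + o(179, -36) = -(-28)*(-28 + 100) + √(-36 + 179) = -(-28)*72 + √143 = -1*(-2016) + √143 = 2016 + √143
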